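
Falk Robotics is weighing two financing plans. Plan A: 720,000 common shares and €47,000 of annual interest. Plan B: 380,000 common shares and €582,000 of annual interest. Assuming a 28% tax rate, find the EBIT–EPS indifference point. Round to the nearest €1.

€1,179,941

Set EPS_A = EPS_B: (EBIT − €47,000)(1 − 0.28) ÷ 720,000 = (EBIT − €582,000)(1 − 0.28) ÷ 380,000.
Cancelling (1 − t) and cross-multiplying: 380,000·(EBIT − 47,000) = 720,000·(EBIT − 582,000).
Solving, EBIT = (582,000·720,000 − 47,000·380,000) / (720,000 − 380,000) = 401,180,000,000 / 340,000 = 1,179,941.18.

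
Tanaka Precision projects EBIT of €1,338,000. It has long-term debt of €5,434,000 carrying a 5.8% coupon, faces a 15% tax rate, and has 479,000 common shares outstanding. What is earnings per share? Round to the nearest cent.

€1.82

Pre-tax income = €1,338,000 − €315,172.00 = €1,022,828.00.
Net income = €1,022,828.00 × (1 − 0.15) = €869,403.80.
EPS = €869,403.80 ÷ 479,000 = €1.82.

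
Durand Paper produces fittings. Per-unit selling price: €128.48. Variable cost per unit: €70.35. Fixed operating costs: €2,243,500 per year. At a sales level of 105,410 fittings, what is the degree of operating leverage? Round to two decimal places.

1.58

At 105,410 units, contribution = 105,410 × €58.13 = €6,127,483.30.
EBIT = €6,127,483.30 − €2,243,500 = €3,883,983.30.
So DOL = total CM / EBIT = €6,127,483.30 / €3,883,983.30 = 1.5776.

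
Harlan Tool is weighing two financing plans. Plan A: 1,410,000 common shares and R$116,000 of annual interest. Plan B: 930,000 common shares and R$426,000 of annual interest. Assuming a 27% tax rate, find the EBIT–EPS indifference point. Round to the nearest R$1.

At indifference, (EBIT − 116,000)(1 − t)/1,410,000 = (EBIT − 426,000)(1 − t)/930,000.
Cancelling (1 − t) and cross-multiplying: 930,000·(EBIT − 116,000) = 1,410,000·(EBIT − 426,000).
EBIT × (1,410,000 − 930,000) = 426,000 × 1,410,000 − 116,000 × 930,000 = 492,780,000,000, so EBIT = 492,780,000,000 ÷ 480,000 = 1,026,625.00.

R$1,026,625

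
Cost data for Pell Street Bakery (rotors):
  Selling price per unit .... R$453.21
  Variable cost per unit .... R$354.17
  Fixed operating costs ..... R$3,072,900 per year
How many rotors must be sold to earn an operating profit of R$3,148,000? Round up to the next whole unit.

62,812 rotors

Unit CM = price − variable cost = R$453.21 − R$354.17 = R$99.04.
Need Q such that Q × R$99.04 − R$3,072,900 = R$3,148,000, i.e. Q = R$6,220,900 / R$99.04 = 62,812.00 → 62,812.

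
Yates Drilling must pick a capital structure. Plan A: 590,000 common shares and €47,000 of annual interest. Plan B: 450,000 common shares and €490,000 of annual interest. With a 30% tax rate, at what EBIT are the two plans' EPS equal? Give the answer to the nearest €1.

€1,913,929

At indifference, (EBIT − 47,000)(1 − t)/590,000 = (EBIT − 490,000)(1 − t)/450,000.
The (1 − t) factor cancels: (EBIT − 47,000) × 450,000 = (EBIT − 490,000) × 590,000.
EBIT × (590,000 − 450,000) = 490,000 × 590,000 − 47,000 × 450,000 = 267,950,000,000, so EBIT = 267,950,000,000 ÷ 140,000 = 1,913,928.57.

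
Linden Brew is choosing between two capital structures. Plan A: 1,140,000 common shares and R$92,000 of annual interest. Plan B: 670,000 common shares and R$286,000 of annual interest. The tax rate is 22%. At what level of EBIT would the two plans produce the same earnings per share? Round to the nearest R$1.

At indifference, (EBIT − 92,000)(1 − t)/1,140,000 = (EBIT − 286,000)(1 − t)/670,000.
The (1 − t) factor cancels: (EBIT − 92,000) × 670,000 = (EBIT − 286,000) × 1,140,000.
EBIT × (1,140,000 − 670,000) = 286,000 × 1,140,000 − 92,000 × 670,000 = 264,400,000,000, so EBIT = 264,400,000,000 ÷ 470,000 = 562,553.19.

R$562,553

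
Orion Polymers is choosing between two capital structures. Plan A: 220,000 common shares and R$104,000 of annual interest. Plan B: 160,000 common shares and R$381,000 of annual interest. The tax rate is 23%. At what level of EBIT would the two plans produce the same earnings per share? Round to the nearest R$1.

Set EPS_A = EPS_B: (EBIT − R$104,000)(1 − 0.23) ÷ 220,000 = (EBIT − R$381,000)(1 − 0.23) ÷ 160,000.
Cancelling (1 − t) and cross-multiplying: 160,000·(EBIT − 104,000) = 220,000·(EBIT − 381,000).
Solving, EBIT = (381,000·220,000 − 104,000·160,000) / (220,000 − 160,000) = 67,180,000,000 / 60,000 = 1,119,666.67.

R$1,119,667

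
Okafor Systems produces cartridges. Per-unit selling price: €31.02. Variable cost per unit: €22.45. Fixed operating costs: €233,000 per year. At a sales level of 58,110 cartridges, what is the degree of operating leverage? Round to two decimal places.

Contribution at this volume is 58,110 × €8.57 = €498,002.70.
Operating income = contribution − fixed costs = €498,002.70 − €233,000 = €265,002.70.
Degree of operating leverage = €498,002.70 / €265,002.70 = 1.8792.

1.88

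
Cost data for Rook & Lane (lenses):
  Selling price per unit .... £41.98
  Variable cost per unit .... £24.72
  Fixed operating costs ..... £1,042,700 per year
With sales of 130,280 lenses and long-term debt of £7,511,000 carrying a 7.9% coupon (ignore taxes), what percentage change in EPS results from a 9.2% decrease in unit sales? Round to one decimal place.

-33.8%

Contribution at this volume is 130,280 × £17.26 = £2,248,632.80.
Subtracting fixed costs: EBIT = £2,248,632.80 − £1,042,700 = £1,205,932.80.
Interest = £593,369.00, so EBIT − I = £612,563.80.
DCL = total CM / (EBIT − I) = £2,248,632.80 / £612,563.80 = 3.6709.
EPS therefore changes by 3.6709 × (-9.2%) = -33.8%.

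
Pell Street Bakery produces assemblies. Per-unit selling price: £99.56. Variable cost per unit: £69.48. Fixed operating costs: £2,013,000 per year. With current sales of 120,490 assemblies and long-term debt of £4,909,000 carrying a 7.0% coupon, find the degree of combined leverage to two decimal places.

Total contribution margin = 120,490 × £30.08 = £3,624,339.20.
Subtracting fixed costs: EBIT = £3,624,339.20 − £2,013,000 = £1,611,339.20. Interest = £343,630.00.
DOL = £3,624,339.20 ÷ £1,611,339.20 = 2.2493; DFL = £1,611,339.20 ÷ £1,267,709.20 = 1.2711.
Combined leverage = 2.2493 × 1.2711 = 2.8591.

2.86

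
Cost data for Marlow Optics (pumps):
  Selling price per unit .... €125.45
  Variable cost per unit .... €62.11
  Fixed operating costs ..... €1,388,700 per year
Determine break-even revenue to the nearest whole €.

€2,750,433

CM per unit = €125.45 − €62.11 = €63.34; CM ratio = €63.34 / €125.45 = 0.5049.
Break-even sales = FC ÷ CM ratio = €1,388,700 × €125.45 / €63.34 = €2,750,433.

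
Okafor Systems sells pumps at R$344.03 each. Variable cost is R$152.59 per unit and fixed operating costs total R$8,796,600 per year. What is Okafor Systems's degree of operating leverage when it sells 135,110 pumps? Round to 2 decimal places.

1.52

At 135,110 units, contribution = 135,110 × R$191.44 = R$25,865,458.40.
Subtracting fixed costs: EBIT = R$25,865,458.40 − R$8,796,600 = R$17,068,858.40.
So DOL = total CM / EBIT = R$25,865,458.40 / R$17,068,858.40 = 1.5154.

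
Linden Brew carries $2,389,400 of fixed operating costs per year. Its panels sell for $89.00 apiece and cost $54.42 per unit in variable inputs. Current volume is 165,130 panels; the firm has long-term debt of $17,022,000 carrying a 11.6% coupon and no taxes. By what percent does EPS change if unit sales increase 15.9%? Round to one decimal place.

At 165,130 units, contribution = 165,130 × $34.58 = $5,710,195.40.
EBIT = $5,710,195.40 − $2,389,400 = $3,320,795.40.
After interest of $1,974,552.00, pre-tax earnings = $1,346,243.40.
Degree of combined leverage = contribution ÷ (EBIT − I) = $5,710,195.40 ÷ $1,346,243.40 = 4.2416.
EPS therefore changes by 4.2416 × (+15.9%) = +67.4%.

+67.4%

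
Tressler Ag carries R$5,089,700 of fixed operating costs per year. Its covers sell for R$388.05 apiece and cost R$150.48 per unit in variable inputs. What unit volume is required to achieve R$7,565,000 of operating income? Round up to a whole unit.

Contribution margin per unit = R$388.05 − R$150.48 = R$237.57.
Units = (FC + target) / CM = (R$5,089,700 + R$7,565,000) / R$237.57 = 53,267.25, so 53,268 covers.

53,268 covers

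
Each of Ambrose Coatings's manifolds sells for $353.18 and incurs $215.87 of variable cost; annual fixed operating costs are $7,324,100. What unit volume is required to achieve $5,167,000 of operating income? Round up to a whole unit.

Contribution margin per unit = $353.18 − $215.87 = $137.31.
Need Q such that Q × $137.31 − $7,324,100 = $5,167,000, i.e. Q = $12,491,100 / $137.31 = 90,970.07 → 90,971.

90,971 manifolds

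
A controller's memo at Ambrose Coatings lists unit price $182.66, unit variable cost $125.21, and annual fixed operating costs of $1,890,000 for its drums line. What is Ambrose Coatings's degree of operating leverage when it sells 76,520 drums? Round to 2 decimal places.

Contribution at this volume is 76,520 × $57.45 = $4,396,074.00.
Subtracting fixed costs: EBIT = $4,396,074.00 − $1,890,000 = $2,506,074.00.
So DOL = total CM / EBIT = $4,396,074.00 / $2,506,074.00 = 1.7542.

1.75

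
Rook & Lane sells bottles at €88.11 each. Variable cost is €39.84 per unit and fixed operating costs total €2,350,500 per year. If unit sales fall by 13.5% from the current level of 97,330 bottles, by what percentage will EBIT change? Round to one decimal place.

Total contribution margin = 97,330 × €48.27 = €4,698,119.10.
Subtracting fixed costs: EBIT = €4,698,119.10 − €2,350,500 = €2,347,619.10.
So DOL = total CM / EBIT = €4,698,119.10 / €2,347,619.10 = 2.0012.
%ΔEBIT = DOL × %ΔSales = 2.0012 × -13.5% = -27.0%.

-27.0%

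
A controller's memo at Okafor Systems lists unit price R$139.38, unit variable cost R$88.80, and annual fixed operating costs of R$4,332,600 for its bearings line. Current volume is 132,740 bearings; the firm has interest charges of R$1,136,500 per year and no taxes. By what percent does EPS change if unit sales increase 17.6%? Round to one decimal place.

+94.9%

Contribution at this volume is 132,740 × R$50.58 = R$6,713,989.20.
EBIT = R$6,713,989.20 − R$4,332,600 = R$2,381,389.20.
After interest of R$1,136,500.00, pre-tax earnings = R$1,244,889.20.
DCL = total CM / (EBIT − I) = R$6,713,989.20 / R$1,244,889.20 = 5.3932.
EPS therefore changes by 5.3932 × (+17.6%) = +94.9%.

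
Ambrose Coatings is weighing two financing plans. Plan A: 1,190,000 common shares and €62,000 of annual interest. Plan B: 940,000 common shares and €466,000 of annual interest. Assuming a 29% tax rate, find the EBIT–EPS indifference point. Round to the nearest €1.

At indifference, (EBIT − 62,000)(1 − t)/1,190,000 = (EBIT − 466,000)(1 − t)/940,000.
The (1 − t) factor cancels: (EBIT − 62,000) × 940,000 = (EBIT − 466,000) × 1,190,000.
EBIT × (1,190,000 − 940,000) = 466,000 × 1,190,000 − 62,000 × 940,000 = 496,260,000,000, so EBIT = 496,260,000,000 ÷ 250,000 = 1,985,040.00.

€1,985,040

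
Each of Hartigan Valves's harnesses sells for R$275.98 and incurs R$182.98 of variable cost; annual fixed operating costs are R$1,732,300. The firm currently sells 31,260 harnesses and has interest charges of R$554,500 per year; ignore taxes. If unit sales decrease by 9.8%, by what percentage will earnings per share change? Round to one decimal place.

At 31,260 units, contribution = 31,260 × R$93.00 = R$2,907,180.00.
EBIT = R$2,907,180.00 − R$1,732,300 = R$1,174,880.00.
After interest of R$554,500.00, pre-tax earnings = R$620,380.00.
Degree of combined leverage = contribution ÷ (EBIT − I) = R$2,907,180.00 ÷ R$620,380.00 = 4.6861.
%ΔEPS = DCL × %ΔSales = 4.6861 × -9.8% = -45.9%.

-45.9%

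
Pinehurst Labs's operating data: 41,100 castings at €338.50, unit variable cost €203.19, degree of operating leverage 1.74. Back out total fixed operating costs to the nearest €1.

At 41,100 units, contribution = 41,100 × €135.31 = €5,561,241.00.
Since DOL = CM ÷ EBIT, EBIT = €5,561,241.00 ÷ 1.74 = €3,196,115.52.
Fixed costs = CM − EBIT = €5,561,241.00 − €3,196,115.52 = €2,365,125.

€2,365,125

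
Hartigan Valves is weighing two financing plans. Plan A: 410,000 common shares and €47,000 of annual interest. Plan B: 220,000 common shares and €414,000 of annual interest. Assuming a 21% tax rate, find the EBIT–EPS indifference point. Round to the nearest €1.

At indifference, (EBIT − 47,000)(1 − t)/410,000 = (EBIT − 414,000)(1 − t)/220,000.
Cancelling (1 − t) and cross-multiplying: 220,000·(EBIT − 47,000) = 410,000·(EBIT − 414,000).
EBIT × (410,000 − 220,000) = 414,000 × 410,000 − 47,000 × 220,000 = 159,400,000,000, so EBIT = 159,400,000,000 ÷ 190,000 = 838,947.37.

€838,947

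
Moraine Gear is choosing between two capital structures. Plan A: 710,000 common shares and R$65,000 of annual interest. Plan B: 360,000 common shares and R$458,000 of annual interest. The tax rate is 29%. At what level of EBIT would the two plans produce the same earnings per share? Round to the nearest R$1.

R$862,229

At indifference, (EBIT − 65,000)(1 − t)/710,000 = (EBIT − 458,000)(1 − t)/360,000.
Cancelling (1 − t) and cross-multiplying: 360,000·(EBIT − 65,000) = 710,000·(EBIT − 458,000).
EBIT × (710,000 − 360,000) = 458,000 × 710,000 − 65,000 × 360,000 = 301,780,000,000, so EBIT = 301,780,000,000 ÷ 350,000 = 862,228.57.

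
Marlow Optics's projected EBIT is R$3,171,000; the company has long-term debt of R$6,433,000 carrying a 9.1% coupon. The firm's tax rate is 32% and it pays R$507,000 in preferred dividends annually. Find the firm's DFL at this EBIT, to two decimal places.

1.72

Annual interest charges come to R$585,403.00.
Pre-tax preferred-dividend burden = R$507,000 ÷ (1 − 0.32) = R$745,588.24.
DFL = EBIT ÷ [EBIT − I − D_p/(1−t)] = R$3,171,000 ÷ [R$3,171,000 − R$585,403.00 − R$745,588.24] = R$3,171,000 ÷ R$1,840,008.76 = 1.7234.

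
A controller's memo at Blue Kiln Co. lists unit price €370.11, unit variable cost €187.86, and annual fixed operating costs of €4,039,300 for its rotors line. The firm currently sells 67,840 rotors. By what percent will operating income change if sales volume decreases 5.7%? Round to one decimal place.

-8.5%

At 67,840 units, contribution = 67,840 × €182.25 = €12,363,840.00.
Subtracting fixed costs: EBIT = €12,363,840.00 − €4,039,300 = €8,324,540.00.
So DOL = total CM / EBIT = €12,363,840.00 / €8,324,540.00 = 1.4852.
Operating income changes by 1.4852 × -5.7% = -8.5%.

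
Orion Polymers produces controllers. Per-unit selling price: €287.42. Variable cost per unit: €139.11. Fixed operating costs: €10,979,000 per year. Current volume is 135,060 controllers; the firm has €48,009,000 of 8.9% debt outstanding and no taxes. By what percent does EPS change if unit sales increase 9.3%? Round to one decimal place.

Contribution at this volume is 135,060 × €148.31 = €20,030,748.60.
Subtracting fixed costs: EBIT = €20,030,748.60 − €10,979,000 = €9,051,748.60.
After interest of €4,272,801.00, pre-tax earnings = €4,778,947.60.
Degree of combined leverage = contribution ÷ (EBIT − I) = €20,030,748.60 ÷ €4,778,947.60 = 4.1915.
%ΔEPS = DCL × %ΔSales = 4.1915 × +9.3% = +39.0%.

+39.0%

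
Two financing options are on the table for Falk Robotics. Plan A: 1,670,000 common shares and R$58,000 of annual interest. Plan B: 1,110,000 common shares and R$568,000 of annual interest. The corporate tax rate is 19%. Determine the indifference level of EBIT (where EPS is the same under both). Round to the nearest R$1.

At indifference, (EBIT − 58,000)(1 − t)/1,670,000 = (EBIT − 568,000)(1 − t)/1,110,000.
The (1 − t) factor cancels: (EBIT − 58,000) × 1,110,000 = (EBIT − 568,000) × 1,670,000.
EBIT × (1,670,000 − 1,110,000) = 568,000 × 1,670,000 − 58,000 × 1,110,000 = 884,180,000,000, so EBIT = 884,180,000,000 ÷ 560,000 = 1,578,892.86.

R$1,578,893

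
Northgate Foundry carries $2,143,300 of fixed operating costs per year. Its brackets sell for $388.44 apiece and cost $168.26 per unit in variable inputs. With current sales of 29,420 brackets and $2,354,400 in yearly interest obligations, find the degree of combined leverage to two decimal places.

3.27

At 29,420 units, contribution = 29,420 × $220.18 = $6,477,695.60.
EBIT = $6,477,695.60 − $2,143,300 = $4,334,395.60. Interest = $2,354,400.00, so EBIT − I = $1,979,995.60.
Degree of total leverage = total CM / (EBIT − interest) = $6,477,695.60 / $1,979,995.60 = 3.2716.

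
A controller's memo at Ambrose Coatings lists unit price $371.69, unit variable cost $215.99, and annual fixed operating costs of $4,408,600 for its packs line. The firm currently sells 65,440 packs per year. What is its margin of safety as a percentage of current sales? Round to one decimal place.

Unit CM = price − variable cost = $371.69 − $215.99 = $155.70. Break-even units = $4,408,600 ÷ $155.70 = 28,314.71; break-even revenue = 28,314.71 × $371.69 = $10,524,293.73.
Current sales = 65,440 × $371.69 = $24,323,393.60.
Margin of safety = ($24,323,393.60 − $10,524,293.73) ÷ $24,323,393.60 = 56.7%.

56.7%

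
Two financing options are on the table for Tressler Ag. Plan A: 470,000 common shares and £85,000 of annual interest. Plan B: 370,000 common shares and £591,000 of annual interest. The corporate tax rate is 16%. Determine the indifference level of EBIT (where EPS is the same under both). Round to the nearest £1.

At indifference, (EBIT − 85,000)(1 − t)/470,000 = (EBIT − 591,000)(1 − t)/370,000.
The (1 − t) factor cancels: (EBIT − 85,000) × 370,000 = (EBIT − 591,000) × 470,000.
Solving, EBIT = (591,000·470,000 − 85,000·370,000) / (470,000 − 370,000) = 246,320,000,000 / 100,000 = 2,463,200.00.

£2,463,200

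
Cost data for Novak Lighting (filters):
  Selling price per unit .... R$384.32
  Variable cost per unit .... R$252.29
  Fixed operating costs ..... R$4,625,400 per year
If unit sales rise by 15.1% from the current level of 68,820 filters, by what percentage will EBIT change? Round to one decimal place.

Contribution at this volume is 68,820 × R$132.03 = R$9,086,304.60.
Operating income = contribution − fixed costs = R$9,086,304.60 − R$4,625,400 = R$4,460,904.60.
So DOL = total CM / EBIT = R$9,086,304.60 / R$4,460,904.60 = 2.0369.
So EBIT moves 2.0369 × (+15.1%) = +30.8%.

+30.8%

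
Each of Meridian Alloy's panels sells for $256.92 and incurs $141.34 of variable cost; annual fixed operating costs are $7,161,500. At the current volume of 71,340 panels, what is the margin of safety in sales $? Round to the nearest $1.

$2,409,547

Contribution margin per unit = $256.92 − $141.34 = $115.58. Break-even units = $7,161,500 ÷ $115.58 = 61,961.41; break-even revenue = 61,961.41 × $256.92 = $15,919,125.97.
Current sales = 71,340 × $256.92 = $18,328,672.80.
Margin of safety = $18,328,672.80 − $15,919,125.97 = $2,409,547.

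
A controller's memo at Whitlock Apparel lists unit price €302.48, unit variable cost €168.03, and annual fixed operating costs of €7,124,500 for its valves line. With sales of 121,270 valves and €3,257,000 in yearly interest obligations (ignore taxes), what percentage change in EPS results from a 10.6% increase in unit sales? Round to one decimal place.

Contribution at this volume is 121,270 × €134.45 = €16,304,751.50.
EBIT = €16,304,751.50 − €7,124,500 = €9,180,251.50.
After interest of €3,257,000.00, pre-tax earnings = €5,923,251.50.
DCL = total CM / (EBIT − I) = €16,304,751.50 / €5,923,251.50 = 2.7527.
%ΔEPS = DCL × %ΔSales = 2.7527 × +10.6% = +29.2%.

+29.2%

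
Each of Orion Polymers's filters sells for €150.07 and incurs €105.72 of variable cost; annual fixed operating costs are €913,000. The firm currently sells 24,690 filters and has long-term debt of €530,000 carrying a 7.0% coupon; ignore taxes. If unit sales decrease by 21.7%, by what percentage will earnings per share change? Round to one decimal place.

Total contribution margin = 24,690 × €44.35 = €1,095,001.50.
Subtracting fixed costs: EBIT = €1,095,001.50 − €913,000 = €182,001.50.
Interest = €37,100.00, so EBIT − I = €144,901.50.
Degree of combined leverage = contribution ÷ (EBIT − I) = €1,095,001.50 ÷ €144,901.50 = 7.5569.
%ΔEPS = DCL × %ΔSales = 7.5569 × -21.7% = -164.0%.

-164.0%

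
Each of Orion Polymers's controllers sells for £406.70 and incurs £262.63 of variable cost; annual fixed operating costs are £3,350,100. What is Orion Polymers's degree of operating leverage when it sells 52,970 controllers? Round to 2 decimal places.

At 52,970 units, contribution = 52,970 × £144.07 = £7,631,387.90.
EBIT = £7,631,387.90 − £3,350,100 = £4,281,287.90.
So DOL = total CM / EBIT = £7,631,387.90 / £4,281,287.90 = 1.7825.

1.78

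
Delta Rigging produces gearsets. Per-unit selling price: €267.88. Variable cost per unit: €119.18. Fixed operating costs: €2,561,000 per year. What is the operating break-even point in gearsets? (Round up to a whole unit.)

Each unit contributes €267.88 − €119.18 = €148.70.
Break-even Q = €2,561,000 / €148.70 = 17,222.60 → 17,223 gearsets.

17,223 gearsets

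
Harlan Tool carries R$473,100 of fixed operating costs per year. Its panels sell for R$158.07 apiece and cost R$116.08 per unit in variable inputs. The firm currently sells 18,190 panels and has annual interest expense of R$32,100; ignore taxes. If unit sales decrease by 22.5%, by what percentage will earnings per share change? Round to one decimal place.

Contribution at this volume is 18,190 × R$41.99 = R$763,798.10.
Subtracting fixed costs: EBIT = R$763,798.10 − R$473,100 = R$290,698.10.
After interest of R$32,100.00, pre-tax earnings = R$258,598.10.
DCL = total CM / (EBIT − I) = R$763,798.10 / R$258,598.10 = 2.9536.
EPS therefore changes by 2.9536 × (-22.5%) = -66.5%.

-66.5%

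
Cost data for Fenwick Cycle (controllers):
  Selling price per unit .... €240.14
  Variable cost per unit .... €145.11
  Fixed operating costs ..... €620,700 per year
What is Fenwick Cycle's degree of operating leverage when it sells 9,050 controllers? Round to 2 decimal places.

At 9,050 units, contribution = 9,050 × €95.03 = €860,021.50.
Subtracting fixed costs: EBIT = €860,021.50 − €620,700 = €239,321.50.
So DOL = total CM / EBIT = €860,021.50 / €239,321.50 = 3.5936.

3.59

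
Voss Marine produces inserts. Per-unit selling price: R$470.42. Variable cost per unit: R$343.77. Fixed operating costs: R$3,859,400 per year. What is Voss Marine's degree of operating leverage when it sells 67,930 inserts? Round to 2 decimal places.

1.81

Contribution at this volume is 67,930 × R$126.65 = R$8,603,334.50.
Subtracting fixed costs: EBIT = R$8,603,334.50 − R$3,859,400 = R$4,743,934.50.
Degree of operating leverage = R$8,603,334.50 / R$4,743,934.50 = 1.8135.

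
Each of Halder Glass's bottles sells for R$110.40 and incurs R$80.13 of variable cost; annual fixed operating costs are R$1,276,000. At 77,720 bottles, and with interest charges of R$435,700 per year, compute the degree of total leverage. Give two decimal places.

At 77,720 units, contribution = 77,720 × R$30.27 = R$2,352,584.40.
Subtracting fixed costs: EBIT = R$2,352,584.40 − R$1,276,000 = R$1,076,584.40. Interest = R$435,700.00, so EBIT − I = R$640,884.40.
Degree of total leverage = total CM / (EBIT − interest) = R$2,352,584.40 / R$640,884.40 = 3.6708.

3.67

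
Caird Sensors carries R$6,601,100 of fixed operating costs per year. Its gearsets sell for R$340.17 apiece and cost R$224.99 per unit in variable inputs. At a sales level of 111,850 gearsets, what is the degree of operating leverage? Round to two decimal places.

2.05

At 111,850 units, contribution = 111,850 × R$115.18 = R$12,882,883.00.
Subtracting fixed costs: EBIT = R$12,882,883.00 − R$6,601,100 = R$6,281,783.00.
DOL = contribution ÷ EBIT = R$12,882,883.00 ÷ R$6,281,783.00 = 2.0508.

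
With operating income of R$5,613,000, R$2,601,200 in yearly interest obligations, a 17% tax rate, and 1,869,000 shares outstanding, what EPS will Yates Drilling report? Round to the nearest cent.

Pre-tax income = R$5,613,000 − R$2,601,200.00 = R$3,011,800.00.
Net income = R$3,011,800.00 × (1 − 0.17) = R$2,499,794.00.
EPS = R$2,499,794.00 ÷ 1,869,000 = R$1.34.

R$1.34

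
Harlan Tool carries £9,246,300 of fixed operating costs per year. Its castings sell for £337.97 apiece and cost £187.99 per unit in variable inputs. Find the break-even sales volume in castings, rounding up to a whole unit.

Contribution margin per unit = £337.97 − £187.99 = £149.98.
Units to break even: £9,246,300 ÷ £149.98 = 61,650.22, rounded up to 61,651.

61,651 castings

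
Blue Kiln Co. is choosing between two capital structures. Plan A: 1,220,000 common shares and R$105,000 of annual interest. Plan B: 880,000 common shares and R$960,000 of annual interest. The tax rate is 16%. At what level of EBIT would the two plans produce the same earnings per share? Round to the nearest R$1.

At indifference, (EBIT − 105,000)(1 − t)/1,220,000 = (EBIT − 960,000)(1 − t)/880,000.
Cancelling (1 − t) and cross-multiplying: 880,000·(EBIT − 105,000) = 1,220,000·(EBIT − 960,000).
Solving, EBIT = (960,000·1,220,000 − 105,000·880,000) / (1,220,000 − 880,000) = 1,078,800,000,000 / 340,000 = 3,172,941.18.

R$3,172,941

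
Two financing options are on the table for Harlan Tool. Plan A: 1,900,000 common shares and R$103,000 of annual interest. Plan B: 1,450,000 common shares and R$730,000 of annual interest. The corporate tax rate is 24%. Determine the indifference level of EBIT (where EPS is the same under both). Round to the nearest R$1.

R$2,750,333

At indifference, (EBIT − 103,000)(1 − t)/1,900,000 = (EBIT − 730,000)(1 − t)/1,450,000.
Cancelling (1 − t) and cross-multiplying: 1,450,000·(EBIT − 103,000) = 1,900,000·(EBIT − 730,000).
EBIT × (1,900,000 − 1,450,000) = 730,000 × 1,900,000 − 103,000 × 1,450,000 = 1,237,650,000,000, so EBIT = 1,237,650,000,000 ÷ 450,000 = 2,750,333.33.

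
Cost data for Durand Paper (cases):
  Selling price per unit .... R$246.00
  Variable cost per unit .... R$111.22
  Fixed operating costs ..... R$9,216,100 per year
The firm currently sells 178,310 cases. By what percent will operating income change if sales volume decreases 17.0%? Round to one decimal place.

Contribution at this volume is 178,310 × R$134.78 = R$24,032,621.80.
Subtracting fixed costs: EBIT = R$24,032,621.80 − R$9,216,100 = R$14,816,521.80.
Degree of operating leverage = R$24,032,621.80 / R$14,816,521.80 = 1.6220.
So EBIT moves 1.6220 × (-17.0%) = -27.6%.

-27.6%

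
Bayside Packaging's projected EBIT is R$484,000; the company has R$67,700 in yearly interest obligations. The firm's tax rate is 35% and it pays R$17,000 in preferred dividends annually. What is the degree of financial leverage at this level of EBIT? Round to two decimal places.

1.24

Interest = R$67,700.00.
Pre-tax preferred-dividend burden = R$17,000 ÷ (1 − 0.35) = R$26,153.85.
DFL = EBIT ÷ [EBIT − I − D_p/(1−t)] = R$484,000 ÷ [R$484,000 − R$67,700.00 − R$26,153.85] = R$484,000 ÷ R$390,146.15 = 1.2406.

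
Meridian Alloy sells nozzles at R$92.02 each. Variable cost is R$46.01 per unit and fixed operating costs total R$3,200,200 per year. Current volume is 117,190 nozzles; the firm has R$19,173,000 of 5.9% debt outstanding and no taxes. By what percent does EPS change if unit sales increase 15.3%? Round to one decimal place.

+77.8%

Total contribution margin = 117,190 × R$46.01 = R$5,391,911.90.
Subtracting fixed costs: EBIT = R$5,391,911.90 − R$3,200,200 = R$2,191,711.90.
Interest = R$1,131,207.00, so EBIT − I = R$1,060,504.90.
Degree of combined leverage = contribution ÷ (EBIT − I) = R$5,391,911.90 ÷ R$1,060,504.90 = 5.0843.
EPS therefore changes by 5.0843 × (+15.3%) = +77.8%.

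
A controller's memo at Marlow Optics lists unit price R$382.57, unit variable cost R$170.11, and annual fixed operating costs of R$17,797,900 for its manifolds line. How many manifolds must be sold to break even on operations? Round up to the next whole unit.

Contribution margin per unit = R$382.57 − R$170.11 = R$212.46.
Break-even Q = R$17,797,900 / R$212.46 = 83,770.59 → 83,771 manifolds.

83,771 manifolds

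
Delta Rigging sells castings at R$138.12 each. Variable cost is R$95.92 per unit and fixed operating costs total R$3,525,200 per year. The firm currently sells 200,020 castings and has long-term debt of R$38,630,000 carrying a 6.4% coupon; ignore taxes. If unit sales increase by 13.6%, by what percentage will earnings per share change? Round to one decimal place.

+47.0%

At 200,020 units, contribution = 200,020 × R$42.20 = R$8,440,844.00.
Operating income = contribution − fixed costs = R$8,440,844.00 − R$3,525,200 = R$4,915,644.00.
After interest of R$2,472,320.00, pre-tax earnings = R$2,443,324.00.
DCL = total CM / (EBIT − I) = R$8,440,844.00 / R$2,443,324.00 = 3.4547.
%ΔEPS = DCL × %ΔSales = 3.4547 × +13.6% = +47.0%.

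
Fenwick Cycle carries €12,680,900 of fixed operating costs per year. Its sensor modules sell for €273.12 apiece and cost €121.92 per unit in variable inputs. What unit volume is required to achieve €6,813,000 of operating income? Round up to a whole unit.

128,928 sensor modules

Unit CM = price − variable cost = €273.12 − €121.92 = €151.20.
Required volume = (fixed costs + target profit) ÷ CM = (€12,680,900 + €6,813,000) ÷ €151.20 = 128,927.91, so 128,928 sensor modules.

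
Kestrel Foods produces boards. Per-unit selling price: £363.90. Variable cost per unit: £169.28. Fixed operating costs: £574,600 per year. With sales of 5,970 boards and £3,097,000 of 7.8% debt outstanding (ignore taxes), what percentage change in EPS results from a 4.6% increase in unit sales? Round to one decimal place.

+15.5%

Total contribution margin = 5,970 × £194.62 = £1,161,881.40.
Operating income = contribution − fixed costs = £1,161,881.40 − £574,600 = £587,281.40.
After interest of £241,566.00, pre-tax earnings = £345,715.40.
Degree of combined leverage = contribution ÷ (EBIT − I) = £1,161,881.40 ÷ £345,715.40 = 3.3608.
%ΔEPS = DCL × %ΔSales = 3.3608 × +4.6% = +15.5%.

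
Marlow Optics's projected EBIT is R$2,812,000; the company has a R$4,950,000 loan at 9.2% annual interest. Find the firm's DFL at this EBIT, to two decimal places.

Interest = R$455,400.00.
Degree of financial leverage = EBIT / (EBIT − interest) = R$2,812,000 / R$2,356,600.00 = 1.1932.

1.19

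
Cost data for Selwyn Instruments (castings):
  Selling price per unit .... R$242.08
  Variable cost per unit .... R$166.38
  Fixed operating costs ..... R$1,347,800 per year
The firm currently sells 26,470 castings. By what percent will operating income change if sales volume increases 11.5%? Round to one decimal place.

Total contribution margin = 26,470 × R$75.70 = R$2,003,779.00.
Operating income = contribution − fixed costs = R$2,003,779.00 − R$1,347,800 = R$655,979.00.
DOL = contribution ÷ EBIT = R$2,003,779.00 ÷ R$655,979.00 = 3.0546.
So EBIT moves 3.0546 × (+11.5%) = +35.1%.

+35.1%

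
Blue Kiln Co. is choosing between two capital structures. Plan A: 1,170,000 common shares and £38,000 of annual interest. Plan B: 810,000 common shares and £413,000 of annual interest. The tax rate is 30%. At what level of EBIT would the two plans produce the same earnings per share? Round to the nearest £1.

At indifference, (EBIT − 38,000)(1 − t)/1,170,000 = (EBIT − 413,000)(1 − t)/810,000.
Cancelling (1 − t) and cross-multiplying: 810,000·(EBIT − 38,000) = 1,170,000·(EBIT − 413,000).
Solving, EBIT = (413,000·1,170,000 − 38,000·810,000) / (1,170,000 − 810,000) = 452,430,000,000 / 360,000 = 1,256,750.00.

£1,256,750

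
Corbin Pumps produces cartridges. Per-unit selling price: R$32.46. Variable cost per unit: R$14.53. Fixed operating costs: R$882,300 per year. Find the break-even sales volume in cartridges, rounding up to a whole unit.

49,209 cartridges

Each unit contributes R$32.46 − R$14.53 = R$17.93.
Units to break even: R$882,300 ÷ R$17.93 = 49,208.03, rounded up to 49,209.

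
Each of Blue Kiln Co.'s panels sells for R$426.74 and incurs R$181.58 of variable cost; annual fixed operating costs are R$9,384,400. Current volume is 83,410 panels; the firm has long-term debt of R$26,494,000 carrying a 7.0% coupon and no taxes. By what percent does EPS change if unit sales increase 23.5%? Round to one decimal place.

Contribution at this volume is 83,410 × R$245.16 = R$20,448,795.60.
Operating income = contribution − fixed costs = R$20,448,795.60 − R$9,384,400 = R$11,064,395.60.
Interest = R$1,854,580.00, so EBIT − I = R$9,209,815.60.
Degree of combined leverage = contribution ÷ (EBIT − I) = R$20,448,795.60 ÷ R$9,209,815.60 = 2.2203.
%ΔEPS = DCL × %ΔSales = 2.2203 × +23.5% = +52.2%.

+52.2%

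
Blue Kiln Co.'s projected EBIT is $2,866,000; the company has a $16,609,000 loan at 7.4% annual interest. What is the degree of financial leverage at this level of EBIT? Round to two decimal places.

Annual interest charges come to $1,229,066.00.
Degree of financial leverage = EBIT / (EBIT − interest) = $2,866,000 / $1,636,934.00 = 1.7508.

1.75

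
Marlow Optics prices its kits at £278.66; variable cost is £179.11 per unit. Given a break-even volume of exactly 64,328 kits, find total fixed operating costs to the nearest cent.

£6,403,852.40

Contribution margin per unit = £278.66 − £179.11 = £99.55.
Since BE = FC / CM, FC = 64,328 × £99.55 = £6,403,852.40.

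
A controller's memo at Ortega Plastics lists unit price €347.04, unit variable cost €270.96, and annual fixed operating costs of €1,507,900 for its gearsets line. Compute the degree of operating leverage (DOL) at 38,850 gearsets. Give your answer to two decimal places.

Total contribution margin = 38,850 × €76.08 = €2,955,708.00.
EBIT = €2,955,708.00 − €1,507,900 = €1,447,808.00.
Degree of operating leverage = €2,955,708.00 / €1,447,808.00 = 2.0415.

2.04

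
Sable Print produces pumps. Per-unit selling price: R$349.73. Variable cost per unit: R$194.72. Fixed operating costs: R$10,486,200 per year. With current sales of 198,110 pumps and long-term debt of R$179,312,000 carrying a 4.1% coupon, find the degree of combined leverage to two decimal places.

Total contribution margin = 198,110 × R$155.01 = R$30,709,031.10.
Operating income = contribution − fixed costs = R$30,709,031.10 − R$10,486,200 = R$20,222,831.10. Interest = R$7,351,792.00, so EBIT − I = R$12,871,039.10.
DCL = contribution ÷ (EBIT − I) = R$30,709,031.10 ÷ R$12,871,039.10 = 2.3859.

2.39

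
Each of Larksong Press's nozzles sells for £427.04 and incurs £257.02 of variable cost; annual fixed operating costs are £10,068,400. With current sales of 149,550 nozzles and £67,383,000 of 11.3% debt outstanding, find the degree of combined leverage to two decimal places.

3.28

Contribution at this volume is 149,550 × £170.02 = £25,426,491.00.
Operating income = contribution − fixed costs = £25,426,491.00 − £10,068,400 = £15,358,091.00. Interest = £7,614,279.00.
DOL = £25,426,491.00 ÷ £15,358,091.00 = 1.6556; DFL = £15,358,091.00 ÷ £7,743,812.00 = 1.9833.
Combined leverage = 1.6556 × 1.9833 = 3.2836.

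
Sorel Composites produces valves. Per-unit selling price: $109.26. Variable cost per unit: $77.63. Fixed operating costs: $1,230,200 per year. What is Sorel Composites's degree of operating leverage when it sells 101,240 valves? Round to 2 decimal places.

1.62

Contribution at this volume is 101,240 × $31.63 = $3,202,221.20.
Subtracting fixed costs: EBIT = $3,202,221.20 − $1,230,200 = $1,972,021.20.
DOL = contribution ÷ EBIT = $3,202,221.20 ÷ $1,972,021.20 = 1.6238.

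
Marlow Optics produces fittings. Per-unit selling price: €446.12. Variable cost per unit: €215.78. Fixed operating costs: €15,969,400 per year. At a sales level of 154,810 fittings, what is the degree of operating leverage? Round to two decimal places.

1.81

Total contribution margin = 154,810 × €230.34 = €35,658,935.40.
Operating income = contribution − fixed costs = €35,658,935.40 − €15,969,400 = €19,689,535.40.
Degree of operating leverage = €35,658,935.40 / €19,689,535.40 = 1.8111.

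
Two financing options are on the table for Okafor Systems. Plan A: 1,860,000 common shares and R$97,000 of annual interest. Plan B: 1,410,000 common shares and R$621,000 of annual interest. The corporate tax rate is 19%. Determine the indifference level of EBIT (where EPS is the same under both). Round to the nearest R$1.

R$2,262,867

At indifference, (EBIT − 97,000)(1 − t)/1,860,000 = (EBIT − 621,000)(1 − t)/1,410,000.
Cancelling (1 − t) and cross-multiplying: 1,410,000·(EBIT − 97,000) = 1,860,000·(EBIT − 621,000).
Solving, EBIT = (621,000·1,860,000 − 97,000·1,410,000) / (1,860,000 − 1,410,000) = 1,018,290,000,000 / 450,000 = 2,262,866.67.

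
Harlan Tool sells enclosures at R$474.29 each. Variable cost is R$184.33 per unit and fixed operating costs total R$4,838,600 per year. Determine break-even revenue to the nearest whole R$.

Contribution margin per unit = R$474.29 − R$184.33 = R$289.96, a CM ratio of R$289.96 ÷ R$474.29 = 0.6114.
Break-even revenue = fixed costs × price ÷ CM = R$4,838,600 × R$474.29 ÷ R$289.96 = R$7,914,539.

R$7,914,539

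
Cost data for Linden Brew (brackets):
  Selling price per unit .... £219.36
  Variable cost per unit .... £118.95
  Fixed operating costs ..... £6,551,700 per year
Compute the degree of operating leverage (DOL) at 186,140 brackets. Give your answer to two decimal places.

Contribution at this volume is 186,140 × £100.41 = £18,690,317.40.
Subtracting fixed costs: EBIT = £18,690,317.40 − £6,551,700 = £12,138,617.40.
So DOL = total CM / EBIT = £18,690,317.40 / £12,138,617.40 = 1.5397.

1.54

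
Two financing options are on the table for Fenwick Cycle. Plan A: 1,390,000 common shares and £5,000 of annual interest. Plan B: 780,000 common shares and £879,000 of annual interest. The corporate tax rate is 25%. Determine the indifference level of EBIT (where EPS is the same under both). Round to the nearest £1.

At indifference, (EBIT − 5,000)(1 − t)/1,390,000 = (EBIT − 879,000)(1 − t)/780,000.
The (1 − t) factor cancels: (EBIT − 5,000) × 780,000 = (EBIT − 879,000) × 1,390,000.
EBIT × (1,390,000 − 780,000) = 879,000 × 1,390,000 − 5,000 × 780,000 = 1,217,910,000,000, so EBIT = 1,217,910,000,000 ÷ 610,000 = 1,996,573.77.

£1,996,574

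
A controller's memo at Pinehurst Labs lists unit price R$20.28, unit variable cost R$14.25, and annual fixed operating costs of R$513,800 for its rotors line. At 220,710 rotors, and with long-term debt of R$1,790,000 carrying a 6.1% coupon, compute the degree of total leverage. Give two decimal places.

At 220,710 units, contribution = 220,710 × R$6.03 = R$1,330,881.30.
Subtracting fixed costs: EBIT = R$1,330,881.30 − R$513,800 = R$817,081.30. Interest = R$109,190.00.
DOL = R$1,330,881.30 ÷ R$817,081.30 = 1.6288; DFL = R$817,081.30 ÷ R$707,891.30 = 1.1542.
DCL = DOL × DFL = 1.6288 × 1.1542 = 1.8800.

1.88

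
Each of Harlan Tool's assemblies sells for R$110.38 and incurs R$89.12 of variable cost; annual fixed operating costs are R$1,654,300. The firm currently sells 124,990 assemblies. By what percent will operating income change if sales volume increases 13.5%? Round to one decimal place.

+35.8%

Contribution at this volume is 124,990 × R$21.26 = R$2,657,287.40.
Operating income = contribution − fixed costs = R$2,657,287.40 − R$1,654,300 = R$1,002,987.40.
So DOL = total CM / EBIT = R$2,657,287.40 / R$1,002,987.40 = 2.6494.
Operating income changes by 2.6494 × +13.5% = +35.8%.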